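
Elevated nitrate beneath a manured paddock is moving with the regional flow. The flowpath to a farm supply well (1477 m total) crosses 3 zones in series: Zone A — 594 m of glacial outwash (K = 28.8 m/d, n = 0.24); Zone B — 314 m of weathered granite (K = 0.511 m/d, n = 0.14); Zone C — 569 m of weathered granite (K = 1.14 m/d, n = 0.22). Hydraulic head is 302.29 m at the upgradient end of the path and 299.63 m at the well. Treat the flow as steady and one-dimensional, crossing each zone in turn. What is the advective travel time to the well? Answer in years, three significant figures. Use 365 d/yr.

364 years

Total head drop ΔH = 302.29 − 299.63 = 2.66 m
Steady 1-D flow in series ⇒ the Darcy flux q is identical in every zone and the zone head losses add (resistances L/K in series).
Σ(L/K) = 594/28.8 + 314/0.511 + 569/1.14 = 20.63 + 614.5 + 499.1 = 1134 d
q = ΔH / Σ(L/K) = 2.66 / 1134 = 0.002345 m/d (same in every zone)
Zone A: v = q/n = 0.002345/0.24 = 0.009772 m/d → t_A = 594/0.009772 = 60790 d
Zone B: v = q/n = 0.002345/0.14 = 0.01675 m/d → t_B = 314/0.01675 = 18740 d
Zone C: v = q/n = 0.002345/0.22 = 0.01066 m/d → t_C = 569/0.01066 = 53380 d
Total t = 60790 + 18740 + 53380 = 132900 d
   = 132900 / 365 = 364 yr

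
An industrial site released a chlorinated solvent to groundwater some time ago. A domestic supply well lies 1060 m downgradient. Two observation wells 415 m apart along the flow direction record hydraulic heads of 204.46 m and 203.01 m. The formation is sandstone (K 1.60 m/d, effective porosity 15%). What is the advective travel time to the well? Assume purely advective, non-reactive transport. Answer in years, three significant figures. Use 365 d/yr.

Hydraulic gradient i = (204.46 − 203.01) / 415 = 1.45 / 415 = 0.003494
q = Ki = 1.60 × 0.003494 = 0.005590 m/d
v_s = q/n_e = 0.005590/0.15 = 0.03727 m/d
t = L / v = 1060 / 0.03727 = 28440 d
   = 28440 / 365 = 77.9 yr

77.9 years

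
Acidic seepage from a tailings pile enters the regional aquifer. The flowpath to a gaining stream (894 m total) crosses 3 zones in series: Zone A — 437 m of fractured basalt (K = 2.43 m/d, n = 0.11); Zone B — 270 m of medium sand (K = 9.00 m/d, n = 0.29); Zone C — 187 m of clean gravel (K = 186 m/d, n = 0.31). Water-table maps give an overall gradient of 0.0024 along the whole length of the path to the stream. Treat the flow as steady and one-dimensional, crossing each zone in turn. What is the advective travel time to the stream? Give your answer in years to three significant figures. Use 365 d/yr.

Continuity: the same q passes through each zone, so ΔH = q·Σ(L_j/K_j) — the zones act as resistances in series.
Σ(L/K) = 437/2.43 + 270/9.00 + 187/186 = 179.8 + 30.00 + 1.005 = 210.8 d
K_eq = L_total / Σ(L/K) = 894 / 210.8 = 4.240 m/d
q = K_eq · i = 4.240 × 0.0024 = 0.01018 m/d (same in every zone)
Zone A: v = q/n = 0.01018/0.11 = 0.09251 m/d → t_A = 437/0.09251 = 4724 d
Zone B: v = q/n = 0.01018/0.29 = 0.03509 m/d → t_B = 270/0.03509 = 7694 d
Zone C: v = q/n = 0.01018/0.31 = 0.03283 m/d → t_C = 187/0.03283 = 5697 d
Total t = 4724 + 7694 + 5697 = 18110 d
   = 18110 / 365 = 49.6 yr

49.6 years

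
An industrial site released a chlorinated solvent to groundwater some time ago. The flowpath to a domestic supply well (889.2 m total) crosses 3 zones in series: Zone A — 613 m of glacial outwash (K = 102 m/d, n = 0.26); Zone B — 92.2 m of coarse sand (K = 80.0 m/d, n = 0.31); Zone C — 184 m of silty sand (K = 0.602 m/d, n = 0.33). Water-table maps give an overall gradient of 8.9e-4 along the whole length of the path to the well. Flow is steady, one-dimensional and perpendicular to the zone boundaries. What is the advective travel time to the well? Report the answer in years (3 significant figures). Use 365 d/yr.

Steady 1-D flow in series ⇒ the Darcy flux q is identical in every zone and the zone head losses add (resistances L/K in series).
Σ(L/K) = 613/102 + 92.2/80.0 + 184/0.602 = 6.010 + 1.153 + 305.6 = 312.8 d
K_eq = L_total / Σ(L/K) = 889.2 / 312.8 = 2.843 m/d
q = K_eq · i = 2.843 × 8.9e-4 = 0.002530 m/d (same in every zone)
Zone A: v = q/n = 0.002530/0.26 = 0.009731 m/d → t_A = 613/0.009731 = 63000 d
Zone B: v = q/n = 0.002530/0.31 = 0.008161 m/d → t_B = 92.2/0.008161 = 11300 d
Zone C: v = q/n = 0.002530/0.33 = 0.007666 m/d → t_C = 184/0.007666 = 24000 d
Total t = 63000 + 11300 + 24000 = 98300 d
   = 98300 / 365 = 269 yr

269 years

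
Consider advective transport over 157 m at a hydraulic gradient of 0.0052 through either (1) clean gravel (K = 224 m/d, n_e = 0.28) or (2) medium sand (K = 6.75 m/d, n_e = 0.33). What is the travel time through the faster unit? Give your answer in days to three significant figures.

37.7 days

Unit 1 (clean gravel): v = 224×0.0052/0.28 = 4.160 m/d, t = 157/4.160 = 37.74 d
Unit 2 (medium sand): v = 6.75×0.0052/0.33 = 0.1064 m/d, t = 157/0.1064 = 1476 d
Faster unit: t = 37.7 d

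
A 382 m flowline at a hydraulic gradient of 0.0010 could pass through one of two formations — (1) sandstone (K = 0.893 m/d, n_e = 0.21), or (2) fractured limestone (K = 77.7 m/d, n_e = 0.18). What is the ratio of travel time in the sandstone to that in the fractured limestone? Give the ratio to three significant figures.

102

Unit 1 (sandstone): v = 0.893×0.0010/0.21 = 0.004252 m/d, t = 382/0.004252 = 89830 d
Unit 2 (fractured limestone): v = 77.7×0.0010/0.18 = 0.4317 m/d, t = 382/0.4317 = 884.9 d
t(sandstone) / t(fractured limestone) = 89830/884.9 = 102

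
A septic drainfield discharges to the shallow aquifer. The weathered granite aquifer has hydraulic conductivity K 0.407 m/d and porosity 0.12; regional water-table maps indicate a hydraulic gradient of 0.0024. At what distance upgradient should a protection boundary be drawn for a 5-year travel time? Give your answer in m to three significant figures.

14.9 m

Specific discharge q = 0.407 × 0.0024 = 9.768e-4 m/d
Average linear velocity = 9.768e-4 / 0.12 = 0.008140 m/d
T = 5 yr × 365 = 1825 d
L = v × T = 0.008140 × 1825 = 14.86 m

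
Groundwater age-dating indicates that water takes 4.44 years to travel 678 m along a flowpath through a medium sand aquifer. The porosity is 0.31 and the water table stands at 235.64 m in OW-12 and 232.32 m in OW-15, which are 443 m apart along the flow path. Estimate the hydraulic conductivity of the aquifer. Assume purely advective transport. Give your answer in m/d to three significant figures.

Hydraulic gradient i = (235.64 − 232.32) / 443 = 3.32 / 443 = 0.007494
t = 4.44 years = 1621 d
v = L / t = 678 / 1621 = 0.4184 m/d
K = v · n / i = 0.4184 × 0.31 / 0.007494 = 17.3 m/d

17.3 m/d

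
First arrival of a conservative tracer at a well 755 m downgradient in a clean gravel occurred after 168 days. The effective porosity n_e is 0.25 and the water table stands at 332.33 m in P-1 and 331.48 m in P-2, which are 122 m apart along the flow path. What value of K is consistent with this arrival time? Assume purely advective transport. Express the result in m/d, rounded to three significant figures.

Hydraulic gradient i = (332.33 − 331.48) / 122 = 0.85 / 122 = 0.006967
v = L / t = 755 / 168 = 4.494 m/d
K = v · n / i = 4.494 × 0.25 / 0.006967 = 161 m/d

161 m/d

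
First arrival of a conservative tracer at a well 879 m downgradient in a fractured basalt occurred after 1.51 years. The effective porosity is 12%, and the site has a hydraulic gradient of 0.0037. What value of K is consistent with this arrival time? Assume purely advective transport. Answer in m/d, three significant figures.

51.7 m/d

t = 1.51 years = 551.2 d
v = L / t = 879 / 551.2 = 1.595 m/d
K = v · n / i = 1.595 × 0.12 / 0.0037 = 51.7 m/d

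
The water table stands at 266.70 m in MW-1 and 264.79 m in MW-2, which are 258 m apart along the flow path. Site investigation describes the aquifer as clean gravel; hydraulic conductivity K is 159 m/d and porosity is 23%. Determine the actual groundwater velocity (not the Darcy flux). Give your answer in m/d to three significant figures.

5.12 m/d

Hydraulic gradient i = (266.70 − 264.79) / 258 = 1.91 / 258 = 0.007403
Darcy flux q = K·i = 159 × 0.007403 = 1.177 m/d
Seepage velocity v = q / n = 1.177 / 0.23 = 5.118 m/d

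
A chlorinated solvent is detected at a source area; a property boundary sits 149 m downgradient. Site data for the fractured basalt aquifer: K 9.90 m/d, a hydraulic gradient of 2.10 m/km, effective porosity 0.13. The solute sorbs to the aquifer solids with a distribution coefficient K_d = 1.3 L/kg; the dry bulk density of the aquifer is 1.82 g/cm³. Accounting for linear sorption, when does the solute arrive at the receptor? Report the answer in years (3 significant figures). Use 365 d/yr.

Specific discharge q = 9.90 × 0.0021 = 0.02079 m/d
v = Ki/n = 9.90·0.0021/0.13 = 0.1599 m/d
Retardation R = 1 + ρ_b·K_d/n = 1 + 1.82×1.3/0.13 = 19.20
Contaminant velocity v_c = v/R = 0.1599/19.20 = 0.008329 m/d
t = L/v_c = 149/0.008329 = 17890 d
   = 17890/365 = 49.0 yr

49.0 years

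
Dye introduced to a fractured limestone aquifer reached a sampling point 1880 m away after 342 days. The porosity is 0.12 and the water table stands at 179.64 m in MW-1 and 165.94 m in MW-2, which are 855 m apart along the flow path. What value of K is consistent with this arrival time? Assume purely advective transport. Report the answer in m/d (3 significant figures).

Hydraulic gradient i = (179.64 − 165.94) / 855 = 13.70 / 855 = 0.01602
v = L / t = 1880 / 342 = 5.497 m/d
K = v · n / i = 5.497 × 0.12 / 0.01602 = 41.2 m/d

41.2 m/d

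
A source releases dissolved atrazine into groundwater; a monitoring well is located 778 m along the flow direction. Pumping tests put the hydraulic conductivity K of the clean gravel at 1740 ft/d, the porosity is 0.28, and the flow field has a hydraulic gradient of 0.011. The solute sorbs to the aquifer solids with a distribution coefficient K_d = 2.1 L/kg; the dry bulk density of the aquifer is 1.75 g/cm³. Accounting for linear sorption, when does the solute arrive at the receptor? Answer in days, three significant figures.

K = 1740 ft/d × 0.3048 = 530.4 m/d
q = Ki = 530.4 × 0.011 = 5.834 m/d
v_s = q/n_e = 5.834/0.28 = 20.84 m/d
Retardation R = 1 + ρ_b·K_d/n = 1 + 1.75×2.1/0.28 = 14.13
Contaminant velocity v_c = v/R = 20.84/14.13 = 1.475 m/d
t = L/v_c = 778/1.475 = 527.4 d

527 days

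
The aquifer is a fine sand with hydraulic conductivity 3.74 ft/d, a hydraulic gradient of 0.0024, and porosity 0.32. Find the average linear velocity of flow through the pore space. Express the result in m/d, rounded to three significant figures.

0.00855 m/d

K = 3.74 ft/d × 0.3048 = 1.140 m/d
q = Ki = 1.140 × 0.0024 = 0.002736 m/d
Seepage velocity v = q / n = 0.002736 / 0.32 = 0.008550 m/d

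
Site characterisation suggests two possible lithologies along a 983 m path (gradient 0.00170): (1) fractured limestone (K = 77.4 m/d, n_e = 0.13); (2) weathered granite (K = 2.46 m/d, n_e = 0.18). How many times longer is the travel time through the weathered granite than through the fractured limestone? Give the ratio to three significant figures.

Unit 1 (fractured limestone): v = 77.4×0.0017/0.13 = 1.012 m/d, t = 983/1.012 = 971.2 d
Unit 2 (weathered granite): v = 2.46×0.0017/0.18 = 0.02323 m/d, t = 983/0.02323 = 42310 d
t(weathered granite) / t(fractured limestone) = 42310/971.2 = 43.6

43.6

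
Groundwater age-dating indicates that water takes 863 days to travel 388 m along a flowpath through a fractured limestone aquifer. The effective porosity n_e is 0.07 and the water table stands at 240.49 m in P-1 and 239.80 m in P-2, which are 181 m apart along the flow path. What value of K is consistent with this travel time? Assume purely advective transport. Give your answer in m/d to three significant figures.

8.26 m/d

Hydraulic gradient i = (240.49 − 239.80) / 181 = 0.69 / 181 = 0.003812
v = L / t = 388 / 863 = 0.4496 m/d
K = v · n / i = 0.4496 × 0.07 / 0.003812 = 8.26 m/d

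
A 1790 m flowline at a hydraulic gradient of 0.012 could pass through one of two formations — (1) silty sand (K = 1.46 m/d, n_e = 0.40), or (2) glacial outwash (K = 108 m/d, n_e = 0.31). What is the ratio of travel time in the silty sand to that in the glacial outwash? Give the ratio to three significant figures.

Unit 1 (silty sand): v = 1.46×0.012/0.40 = 0.04380 m/d, t = 1790/0.04380 = 40870 d
Unit 2 (glacial outwash): v = 108×0.012/0.31 = 4.181 m/d, t = 1790/4.181 = 428.2 d
t(silty sand) / t(glacial outwash) = 40870/428.2 = 95.4

95.4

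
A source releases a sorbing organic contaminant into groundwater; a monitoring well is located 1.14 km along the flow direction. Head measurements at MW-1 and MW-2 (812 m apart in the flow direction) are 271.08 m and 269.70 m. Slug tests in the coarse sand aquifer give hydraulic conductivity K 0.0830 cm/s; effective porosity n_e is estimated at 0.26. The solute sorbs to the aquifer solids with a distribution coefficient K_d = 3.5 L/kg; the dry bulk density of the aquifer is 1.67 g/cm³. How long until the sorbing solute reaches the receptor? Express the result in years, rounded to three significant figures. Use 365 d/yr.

156 years

Hydraulic gradient i = (271.08 − 269.70) / 812 = 1.38 / 812 = 0.001700
K = 0.0830 cm/s × 864 = 71.71 m/d
q = Ki = 71.71 × 0.001700 = 0.1219 m/d
v_s = q/n_e = 0.1219/0.26 = 0.4688 m/d
Retardation R = 1 + ρ_b·K_d/n = 1 + 1.67×3.5/0.26 = 23.48
Contaminant velocity v_c = v/R = 0.4688/23.48 = 0.01996 m/d
L = 1.14 km = 1140 m
t = L/v_c = 1140/0.01996 = 57110 d
   = 57110/365 = 156 yr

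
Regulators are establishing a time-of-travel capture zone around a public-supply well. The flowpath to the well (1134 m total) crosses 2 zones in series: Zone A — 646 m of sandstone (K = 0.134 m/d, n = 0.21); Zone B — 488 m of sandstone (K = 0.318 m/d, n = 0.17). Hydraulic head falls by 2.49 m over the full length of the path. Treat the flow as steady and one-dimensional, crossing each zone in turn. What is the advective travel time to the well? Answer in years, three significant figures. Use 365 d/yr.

1530 years

Steady 1-D flow in series ⇒ the Darcy flux q is identical in every zone and the zone head losses add (resistances L/K in series).
Σ(L/K) = 646/0.134 + 488/0.318 = 4821 + 1535 = 6355 d
q = ΔH / Σ(L/K) = 2.49 / 6355 = 3.918e-4 m/d (same in every zone)
Zone A: v = q/n = 3.918e-4/0.21 = 0.001866 m/d → t_A = 646/0.001866 = 346300 d
Zone B: v = q/n = 3.918e-4/0.17 = 0.002305 m/d → t_B = 488/0.002305 = 211700 d
Total t = 346300 + 211700 = 558000 d
   = 558000 / 365 = 1530 yr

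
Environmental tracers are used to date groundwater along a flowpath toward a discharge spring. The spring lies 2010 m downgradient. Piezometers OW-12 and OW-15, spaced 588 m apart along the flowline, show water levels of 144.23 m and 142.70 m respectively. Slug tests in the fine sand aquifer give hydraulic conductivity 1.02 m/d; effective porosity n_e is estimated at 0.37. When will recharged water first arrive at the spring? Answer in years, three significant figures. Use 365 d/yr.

Hydraulic gradient i = (144.23 − 142.70) / 588 = 1.53 / 588 = 0.002602
Specific discharge q = 1.02 × 0.002602 = 0.002654 m/d
Average linear velocity = 0.002654 / 0.37 = 0.007173 m/d
t = L / v = 2010 / 0.007173 = 280200 d
   = 280200 / 365 = 768 yr

768 years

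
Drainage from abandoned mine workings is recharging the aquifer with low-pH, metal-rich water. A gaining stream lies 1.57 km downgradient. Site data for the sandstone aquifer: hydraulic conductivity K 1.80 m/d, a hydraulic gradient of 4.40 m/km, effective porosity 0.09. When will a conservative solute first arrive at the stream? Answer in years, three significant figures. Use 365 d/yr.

48.9 years

Darcy flux q = K·i = 1.80 × 0.0044 = 0.007920 m/d
Seepage velocity v = q / n = 0.007920 / 0.09 = 0.08800 m/d
L = 1.57 km = 1570 m
t = L / v = 1570 / 0.08800 = 17840 d
   = 17840 / 365 = 48.9 yr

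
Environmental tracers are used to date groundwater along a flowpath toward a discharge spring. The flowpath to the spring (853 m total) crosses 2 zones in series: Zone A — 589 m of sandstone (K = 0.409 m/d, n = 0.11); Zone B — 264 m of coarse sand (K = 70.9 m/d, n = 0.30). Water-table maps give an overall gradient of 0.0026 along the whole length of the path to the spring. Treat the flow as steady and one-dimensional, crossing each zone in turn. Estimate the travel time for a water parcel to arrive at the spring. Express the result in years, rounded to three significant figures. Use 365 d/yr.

257 years

Steady 1-D flow in series ⇒ the Darcy flux q is identical in every zone and the zone head losses add (resistances L/K in series).
Σ(L/K) = 589/0.409 + 264/70.9 = 1440 + 3.724 = 1444 d
K_eq = L_total / Σ(L/K) = 853 / 1444 = 0.5908 m/d
q = K_eq · i = 0.5908 × 0.0026 = 0.001536 m/d (same in every zone)
Zone A: v = q/n = 0.001536/0.11 = 0.01396 m/d → t_A = 589/0.01396 = 42180 d
Zone B: v = q/n = 0.001536/0.30 = 0.005120 m/d → t_B = 264/0.005120 = 51560 d
Total t = 42180 + 51560 = 93740 d
   = 93740 / 365 = 257 yr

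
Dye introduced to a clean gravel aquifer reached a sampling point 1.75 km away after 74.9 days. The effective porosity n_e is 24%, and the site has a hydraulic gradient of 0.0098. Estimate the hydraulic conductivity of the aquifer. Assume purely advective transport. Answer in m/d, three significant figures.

L = 1.75 km = 1750 m
v = L / t = 1750 / 74.9 = 23.36 m/d
K = v · n / i = 23.36 × 0.24 / 0.0098 = 572 m/d

572 m/d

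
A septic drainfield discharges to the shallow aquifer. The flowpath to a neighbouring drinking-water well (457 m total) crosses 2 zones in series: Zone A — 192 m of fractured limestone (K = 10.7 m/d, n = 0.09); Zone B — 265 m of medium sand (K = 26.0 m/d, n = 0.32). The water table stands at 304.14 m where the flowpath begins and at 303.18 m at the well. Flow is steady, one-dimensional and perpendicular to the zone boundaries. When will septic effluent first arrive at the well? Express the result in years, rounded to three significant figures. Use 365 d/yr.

8.20 years

Total head drop ΔH = 304.14 − 303.18 = 0.96 m
Continuity: the same q passes through each zone, so ΔH = q·Σ(L_j/K_j) — the zones act as resistances in series.
Σ(L/K) = 192/10.7 + 265/26.0 = 17.94 + 10.19 = 28.14 d
q = ΔH / Σ(L/K) = 0.96 / 28.14 = 0.03412 m/d (same in every zone)
Zone A: v = q/n = 0.03412/0.09 = 0.3791 m/d → t_A = 192/0.3791 = 506.5 d
Zone B: v = q/n = 0.03412/0.32 = 0.1066 m/d → t_B = 265/0.1066 = 2485 d
Total t = 506.5 + 2485 = 2992 d
   = 2992 / 365 = 8.20 yr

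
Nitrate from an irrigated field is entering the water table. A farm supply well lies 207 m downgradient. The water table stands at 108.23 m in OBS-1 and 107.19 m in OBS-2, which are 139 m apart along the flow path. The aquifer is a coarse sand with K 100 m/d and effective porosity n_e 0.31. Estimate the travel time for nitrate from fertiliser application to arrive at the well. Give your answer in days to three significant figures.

Hydraulic gradient i = (108.23 − 107.19) / 139 = 1.04 / 139 = 0.007482
Darcy flux q = K·i = 100 × 0.007482 = 0.7482 m/d
v_s = q/n_e = 0.7482/0.31 = 2.414 m/d
t = L / v = 207 / 2.414 = 85.77 d

85.8 days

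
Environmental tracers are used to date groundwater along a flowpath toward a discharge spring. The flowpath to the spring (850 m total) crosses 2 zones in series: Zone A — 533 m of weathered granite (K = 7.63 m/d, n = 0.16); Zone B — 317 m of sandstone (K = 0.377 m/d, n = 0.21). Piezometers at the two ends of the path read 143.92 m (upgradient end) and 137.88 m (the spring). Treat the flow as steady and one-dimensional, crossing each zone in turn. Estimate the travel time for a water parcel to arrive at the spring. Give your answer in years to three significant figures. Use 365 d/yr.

Total head drop ΔH = 143.92 − 137.88 = 6.04 m
Steady 1-D flow in series ⇒ the Darcy flux q is identical in every zone and the zone head losses add (resistances L/K in series).
Σ(L/K) = 533/7.63 + 317/0.377 = 69.86 + 840.8 = 910.7 d
q = ΔH / Σ(L/K) = 6.04 / 910.7 = 0.006632 m/d (same in every zone)
Zone A: v = q/n = 0.006632/0.16 = 0.04145 m/d → t_A = 533/0.04145 = 12860 d
Zone B: v = q/n = 0.006632/0.21 = 0.03158 m/d → t_B = 317/0.03158 = 10040 d
Total t = 12860 + 10040 = 22900 d
   = 22900 / 365 = 62.7 yr

62.7 years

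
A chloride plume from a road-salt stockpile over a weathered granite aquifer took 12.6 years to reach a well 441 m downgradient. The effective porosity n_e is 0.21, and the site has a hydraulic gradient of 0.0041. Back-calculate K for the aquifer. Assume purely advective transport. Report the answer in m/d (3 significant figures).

t = 12.6 years = 4599 d
v = L / t = 441 / 4599 = 0.09589 m/d
K = v · n / i = 0.09589 × 0.21 / 0.0041 = 4.91 m/d

4.91 m/d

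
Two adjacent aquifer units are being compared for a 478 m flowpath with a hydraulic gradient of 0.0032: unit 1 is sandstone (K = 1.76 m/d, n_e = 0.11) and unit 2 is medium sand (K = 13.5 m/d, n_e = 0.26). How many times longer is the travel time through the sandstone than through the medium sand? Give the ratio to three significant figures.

Unit 1 (sandstone): v = 1.76×0.0032/0.11 = 0.05120 m/d, t = 478/0.05120 = 9336 d
Unit 2 (medium sand): v = 13.5×0.0032/0.26 = 0.1662 m/d, t = 478/0.1662 = 2877 d
t(sandstone) / t(medium sand) = 9336/2877 = 3.25

3.25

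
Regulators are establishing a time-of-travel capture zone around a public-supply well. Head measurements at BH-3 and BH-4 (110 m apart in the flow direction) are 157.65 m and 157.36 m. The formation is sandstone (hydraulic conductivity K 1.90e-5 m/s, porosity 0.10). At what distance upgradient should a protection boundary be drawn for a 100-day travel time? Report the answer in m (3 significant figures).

Hydraulic gradient i = (157.65 − 157.36) / 110 = 0.29 / 110 = 0.002636
K = 1.90e-5 m/s × 86400 s/d = 1.642 m/d
Darcy flux q = K·i = 1.642 × 0.002636 = 0.004328 m/d
v = Ki/n = 1.642·0.002636/0.10 = 0.04328 m/d
L = v × T = 0.04328 × 100 = 4.328 m

4.33 m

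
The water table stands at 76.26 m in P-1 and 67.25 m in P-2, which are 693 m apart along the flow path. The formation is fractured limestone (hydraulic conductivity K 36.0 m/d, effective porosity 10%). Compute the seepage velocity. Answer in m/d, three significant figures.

Hydraulic gradient i = (76.26 − 67.25) / 693 = 9.01 / 693 = 0.01300
q = Ki = 36.0 × 0.01300 = 0.4681 m/d
Seepage velocity v = q / n = 0.4681 / 0.10 = 4.681 m/d

4.68 m/d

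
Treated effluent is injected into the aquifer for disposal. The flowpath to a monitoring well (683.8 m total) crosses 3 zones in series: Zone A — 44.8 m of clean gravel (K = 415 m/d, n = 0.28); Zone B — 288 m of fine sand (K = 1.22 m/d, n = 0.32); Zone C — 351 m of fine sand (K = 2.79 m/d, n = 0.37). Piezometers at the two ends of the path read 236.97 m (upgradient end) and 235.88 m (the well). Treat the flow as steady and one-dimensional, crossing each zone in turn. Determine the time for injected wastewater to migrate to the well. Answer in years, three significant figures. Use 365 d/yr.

Total head drop ΔH = 236.97 − 235.88 = 1.09 m
Steady 1-D flow in series ⇒ the Darcy flux q is identical in every zone and the zone head losses add (resistances L/K in series).
Σ(L/K) = 44.8/415 + 288/1.22 + 351/2.79 = 0.1080 + 236.1 + 125.8 = 362.0 d
q = ΔH / Σ(L/K) = 1.09 / 362.0 = 0.003011 m/d (same in every zone)
Zone A: v = q/n = 0.003011/0.28 = 0.01075 m/d → t_A = 44.8/0.01075 = 4166 d
Zone B: v = q/n = 0.003011/0.32 = 0.009410 m/d → t_B = 288/0.009410 = 30610 d
Zone C: v = q/n = 0.003011/0.37 = 0.008138 m/d → t_C = 351/0.008138 = 43130 d
Total t = 4166 + 30610 + 43130 = 77900 d
   = 77900 / 365 = 213 yr

213 years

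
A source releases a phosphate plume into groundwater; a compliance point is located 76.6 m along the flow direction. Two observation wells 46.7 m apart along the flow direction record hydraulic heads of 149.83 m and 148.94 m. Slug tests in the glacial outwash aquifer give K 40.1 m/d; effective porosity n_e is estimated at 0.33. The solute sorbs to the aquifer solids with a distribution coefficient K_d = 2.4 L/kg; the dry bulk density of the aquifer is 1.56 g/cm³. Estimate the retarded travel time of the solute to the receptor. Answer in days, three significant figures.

408 days

Hydraulic gradient i = (149.83 − 148.94) / 46.7 = 0.89 / 46.7 = 0.01906
Specific discharge q = 40.1 × 0.01906 = 0.7642 m/d
v = Ki/n = 40.1·0.01906/0.33 = 2.316 m/d
Retardation R = 1 + ρ_b·K_d/n = 1 + 1.56×2.4/0.33 = 12.35
Contaminant velocity v_c = v/R = 2.316/12.35 = 0.1876 m/d
t = L/v_c = 76.6/0.1876 = 408.3 d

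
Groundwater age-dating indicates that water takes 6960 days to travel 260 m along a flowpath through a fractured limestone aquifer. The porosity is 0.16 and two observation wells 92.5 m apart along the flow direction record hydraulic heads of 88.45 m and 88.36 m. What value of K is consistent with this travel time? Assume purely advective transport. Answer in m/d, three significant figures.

Hydraulic gradient i = (88.45 − 88.36) / 92.5 = 0.09 / 92.5 = 9.730e-4
v = L / t = 260 / 6960 = 0.03736 m/d
K = v · n / i = 0.03736 × 0.16 / 9.730e-4 = 6.14 m/d

6.14 m/d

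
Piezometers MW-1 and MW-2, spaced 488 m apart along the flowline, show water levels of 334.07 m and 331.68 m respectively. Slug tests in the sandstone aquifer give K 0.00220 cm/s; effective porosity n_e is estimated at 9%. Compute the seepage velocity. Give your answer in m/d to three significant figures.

Hydraulic gradient i = (334.07 − 331.68) / 488 = 2.39 / 488 = 0.004898
K = 0.00220 cm/s × 864 = 1.901 m/d
q = Ki = 1.901 × 0.004898 = 0.009309 m/d
Seepage velocity v = q / n = 0.009309 / 0.09 = 0.1034 m/d

0.103 m/d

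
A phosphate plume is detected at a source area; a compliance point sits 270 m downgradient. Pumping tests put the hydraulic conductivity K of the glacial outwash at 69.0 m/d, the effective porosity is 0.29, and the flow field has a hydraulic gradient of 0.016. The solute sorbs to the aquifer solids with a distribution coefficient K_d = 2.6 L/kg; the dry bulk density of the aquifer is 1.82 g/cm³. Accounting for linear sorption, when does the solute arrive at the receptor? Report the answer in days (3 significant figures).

Darcy flux q = K·i = 69.0 × 0.016 = 1.104 m/d
Seepage velocity v = q / n = 1.104 / 0.29 = 3.807 m/d
Retardation R = 1 + ρ_b·K_d/n = 1 + 1.82×2.6/0.29 = 17.32
Contaminant velocity v_c = v/R = 3.807/17.32 = 0.2198 m/d
t = L/v_c = 270/0.2198 = 1228 d

1230 days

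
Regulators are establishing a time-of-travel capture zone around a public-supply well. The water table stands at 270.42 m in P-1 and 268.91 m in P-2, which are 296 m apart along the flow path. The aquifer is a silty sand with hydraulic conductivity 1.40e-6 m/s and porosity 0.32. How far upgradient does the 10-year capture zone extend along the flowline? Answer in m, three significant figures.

7.04 m

Hydraulic gradient i = (270.42 − 268.91) / 296 = 1.51 / 296 = 0.005101
K = 1.40e-6 m/s × 86400 s/d = 0.1210 m/d
Specific discharge q = 0.1210 × 0.005101 = 6.171e-4 m/d
v = Ki/n = 0.1210·0.005101/0.32 = 0.001928 m/d
T = 10 yr × 365 = 3650 d
L = v × T = 0.001928 × 3650 = 7.038 m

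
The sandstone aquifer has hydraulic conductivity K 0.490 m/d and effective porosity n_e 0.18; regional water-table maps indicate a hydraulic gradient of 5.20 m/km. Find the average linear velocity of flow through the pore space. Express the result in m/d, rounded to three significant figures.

0.0142 m/d

Specific discharge q = 0.490 × 0.0052 = 0.002548 m/d
v_s = q/n_e = 0.002548/0.18 = 0.01416 m/d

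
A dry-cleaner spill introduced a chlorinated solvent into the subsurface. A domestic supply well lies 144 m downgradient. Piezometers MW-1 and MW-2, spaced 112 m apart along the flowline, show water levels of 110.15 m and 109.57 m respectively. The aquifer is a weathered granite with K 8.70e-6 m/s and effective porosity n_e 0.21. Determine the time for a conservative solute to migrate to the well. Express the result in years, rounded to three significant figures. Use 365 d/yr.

Hydraulic gradient i = (110.15 − 109.57) / 112 = 0.58 / 112 = 0.005179
K = 8.70e-6 m/s × 86400 s/d = 0.7517 m/d
Specific discharge q = 0.7517 × 0.005179 = 0.003893 m/d
v_s = q/n_e = 0.003893/0.21 = 0.01854 m/d
t = L / v = 144 / 0.01854 = 7769 d
   = 7769 / 365 = 21.3 yr

21.3 years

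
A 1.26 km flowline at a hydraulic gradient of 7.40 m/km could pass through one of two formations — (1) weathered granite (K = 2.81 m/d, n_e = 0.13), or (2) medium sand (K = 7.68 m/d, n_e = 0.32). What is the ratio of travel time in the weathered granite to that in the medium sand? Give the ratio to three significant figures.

1.11

Unit 1 (weathered granite): v = 2.81×0.0074/0.13 = 0.1600 m/d, t = 1260/0.1600 = 7877 d
Unit 2 (medium sand): v = 7.68×0.0074/0.32 = 0.1776 m/d, t = 1260/0.1776 = 7095 d
t(weathered granite) / t(medium sand) = 7877/7095 = 1.11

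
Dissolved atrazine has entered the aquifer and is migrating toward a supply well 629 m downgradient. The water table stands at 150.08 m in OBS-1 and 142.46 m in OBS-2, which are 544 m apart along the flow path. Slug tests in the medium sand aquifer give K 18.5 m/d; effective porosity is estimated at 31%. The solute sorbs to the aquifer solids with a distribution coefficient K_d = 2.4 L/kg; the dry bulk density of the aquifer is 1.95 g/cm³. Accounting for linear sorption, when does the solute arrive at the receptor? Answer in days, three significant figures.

Hydraulic gradient i = (150.08 − 142.46) / 544 = 7.62 / 544 = 0.01401
q = Ki = 18.5 × 0.01401 = 0.2591 m/d
v = Ki/n = 18.5·0.01401/0.31 = 0.8359 m/d
Retardation R = 1 + ρ_b·K_d/n = 1 + 1.95×2.4/0.31 = 16.10
Contaminant velocity v_c = v/R = 0.8359/16.10 = 0.05193 m/d
t = L/v_c = 629/0.05193 = 12110 d

12100 days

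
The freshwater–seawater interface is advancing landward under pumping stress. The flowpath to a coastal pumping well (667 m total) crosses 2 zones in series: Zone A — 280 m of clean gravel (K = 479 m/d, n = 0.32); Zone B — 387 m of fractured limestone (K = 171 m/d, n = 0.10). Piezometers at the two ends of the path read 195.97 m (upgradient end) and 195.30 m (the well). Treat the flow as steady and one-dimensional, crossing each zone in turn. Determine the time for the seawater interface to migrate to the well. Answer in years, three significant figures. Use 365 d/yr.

1.49 years

Total head drop ΔH = 195.97 − 195.30 = 0.67 m
Steady 1-D flow in series ⇒ the Darcy flux q is identical in every zone and the zone head losses add (resistances L/K in series).
Σ(L/K) = 280/479 + 387/171 = 0.5846 + 2.263 = 2.848 d
q = ΔH / Σ(L/K) = 0.67 / 2.848 = 0.2353 m/d (same in every zone)
Zone A: v = q/n = 0.2353/0.32 = 0.7352 m/d → t_A = 280/0.7352 = 380.8 d
Zone B: v = q/n = 0.2353/0.10 = 2.353 m/d → t_B = 387/2.353 = 164.5 d
Total t = 380.8 + 164.5 = 545.3 d
   = 545.3 / 365 = 1.49 yr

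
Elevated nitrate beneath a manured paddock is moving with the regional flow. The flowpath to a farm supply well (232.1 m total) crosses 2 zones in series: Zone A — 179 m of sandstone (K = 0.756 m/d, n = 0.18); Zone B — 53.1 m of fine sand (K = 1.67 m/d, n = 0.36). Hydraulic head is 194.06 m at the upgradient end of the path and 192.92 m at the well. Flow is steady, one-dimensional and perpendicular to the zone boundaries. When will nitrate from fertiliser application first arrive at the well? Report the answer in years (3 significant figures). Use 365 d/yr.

Total head drop ΔH = 194.06 − 192.92 = 1.14 m
Steady 1-D flow in series ⇒ the Darcy flux q is identical in every zone and the zone head losses add (resistances L/K in series).
Σ(L/K) = 179/0.756 + 53.1/1.67 = 236.8 + 31.80 = 268.6 d
q = ΔH / Σ(L/K) = 1.14 / 268.6 = 0.004245 m/d (same in every zone)
Zone A: v = q/n = 0.004245/0.18 = 0.02358 m/d → t_A = 179/0.02358 = 7591 d
Zone B: v = q/n = 0.004245/0.36 = 0.01179 m/d → t_B = 53.1/0.01179 = 4503 d
Total t = 7591 + 4503 = 12090 d
   = 12090 / 365 = 33.1 yr

33.1 years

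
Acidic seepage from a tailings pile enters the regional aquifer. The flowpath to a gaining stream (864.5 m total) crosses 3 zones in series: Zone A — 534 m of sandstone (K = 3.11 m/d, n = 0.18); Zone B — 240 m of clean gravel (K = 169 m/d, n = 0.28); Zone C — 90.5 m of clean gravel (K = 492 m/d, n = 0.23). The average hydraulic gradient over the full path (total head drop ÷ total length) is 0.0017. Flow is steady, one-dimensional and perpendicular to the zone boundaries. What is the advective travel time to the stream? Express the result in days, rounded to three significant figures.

21700 days

Continuity: the same q passes through each zone, so ΔH = q·Σ(L_j/K_j) — the zones act as resistances in series.
Σ(L/K) = 534/3.11 + 240/169 + 90.5/492 = 171.7 + 1.420 + 0.1839 = 173.3 d
K_eq = L_total / Σ(L/K) = 864.5 / 173.3 = 4.988 m/d
q = K_eq · i = 4.988 × 0.0017 = 0.008480 m/d (same in every zone)
Zone A: v = q/n = 0.008480/0.18 = 0.04711 m/d → t_A = 534/0.04711 = 11330 d
Zone B: v = q/n = 0.008480/0.28 = 0.03029 m/d → t_B = 240/0.03029 = 7925 d
Zone C: v = q/n = 0.008480/0.23 = 0.03687 m/d → t_C = 90.5/0.03687 = 2455 d
Total t = 11330 + 7925 + 2455 = 21710 d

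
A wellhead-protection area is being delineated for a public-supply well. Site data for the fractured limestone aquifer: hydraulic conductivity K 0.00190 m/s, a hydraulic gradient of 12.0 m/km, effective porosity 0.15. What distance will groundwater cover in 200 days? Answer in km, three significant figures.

2.63 km

K = 0.00190 m/s × 86400 s/d = 164.2 m/d
Specific discharge q = 164.2 × 0.012 = 1.970 m/d
Average linear velocity = 1.970 / 0.15 = 13.13 m/d
L = v × T = 13.13 × 200 = 2627 m
   = 2.63 km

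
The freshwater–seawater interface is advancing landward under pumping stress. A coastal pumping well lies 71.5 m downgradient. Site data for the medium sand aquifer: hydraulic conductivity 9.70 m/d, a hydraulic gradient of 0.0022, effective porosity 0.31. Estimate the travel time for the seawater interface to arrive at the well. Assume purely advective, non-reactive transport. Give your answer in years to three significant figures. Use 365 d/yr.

Darcy flux q = K·i = 9.70 × 0.0022 = 0.02134 m/d
Seepage velocity v = q / n = 0.02134 / 0.31 = 0.06884 m/d
t = L / v = 71.5 / 0.06884 = 1039 d
   = 1039 / 365 = 2.85 yr

2.85 years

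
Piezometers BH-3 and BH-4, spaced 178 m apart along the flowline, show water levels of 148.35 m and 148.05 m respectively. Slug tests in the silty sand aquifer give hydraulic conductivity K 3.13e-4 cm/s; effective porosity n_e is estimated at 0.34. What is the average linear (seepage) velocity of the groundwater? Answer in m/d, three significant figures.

Hydraulic gradient i = (148.35 − 148.05) / 178 = 0.30 / 178 = 0.001685
K = 3.13e-4 cm/s × 864 = 0.2704 m/d
q = Ki = 0.2704 × 0.001685 = 4.558e-4 m/d
v = Ki/n = 0.2704·0.001685/0.34 = 0.001341 m/d

0.00134 m/d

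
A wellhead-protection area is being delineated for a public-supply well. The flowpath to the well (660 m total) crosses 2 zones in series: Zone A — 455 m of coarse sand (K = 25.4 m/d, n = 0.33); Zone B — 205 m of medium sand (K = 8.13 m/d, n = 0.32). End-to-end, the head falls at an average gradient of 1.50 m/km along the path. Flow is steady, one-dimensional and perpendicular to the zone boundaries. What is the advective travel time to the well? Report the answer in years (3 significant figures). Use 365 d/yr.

25.8 years

Continuity: the same q passes through each zone, so ΔH = q·Σ(L_j/K_j) — the zones act as resistances in series.
Σ(L/K) = 455/25.4 + 205/8.13 = 17.91 + 25.22 = 43.13 d
K_eq = L_total / Σ(L/K) = 660 / 43.13 = 15.30 m/d
q = K_eq · i = 15.30 × 0.0015 = 0.02295 m/d (same in every zone)
Zone A: v = q/n = 0.02295/0.33 = 0.06956 m/d → t_A = 455/0.06956 = 6541 d
Zone B: v = q/n = 0.02295/0.32 = 0.07173 m/d → t_B = 205/0.07173 = 2858 d
Total t = 6541 + 2858 = 9399 d
   = 9399 / 365 = 25.8 yr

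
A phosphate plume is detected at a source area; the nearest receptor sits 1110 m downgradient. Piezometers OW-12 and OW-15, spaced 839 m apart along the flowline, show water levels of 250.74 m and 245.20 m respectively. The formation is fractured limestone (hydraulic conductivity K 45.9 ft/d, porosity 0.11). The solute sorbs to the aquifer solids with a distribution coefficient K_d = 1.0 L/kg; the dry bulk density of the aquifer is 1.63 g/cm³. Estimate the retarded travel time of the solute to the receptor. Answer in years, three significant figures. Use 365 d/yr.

57.3 years

Hydraulic gradient i = (250.74 − 245.20) / 839 = 5.54 / 839 = 0.006603
K = 45.9 ft/d × 0.3048 = 13.99 m/d
Darcy flux q = K·i = 13.99 × 0.006603 = 0.09238 m/d
v_s = q/n_e = 0.09238/0.11 = 0.8398 m/d
Retardation R = 1 + ρ_b·K_d/n = 1 + 1.63×1.0/0.11 = 15.82
Contaminant velocity v_c = v/R = 0.8398/15.82 = 0.05309 m/d
t = L/v_c = 1110/0.05309 = 20910 d
   = 20910/365 = 57.3 yr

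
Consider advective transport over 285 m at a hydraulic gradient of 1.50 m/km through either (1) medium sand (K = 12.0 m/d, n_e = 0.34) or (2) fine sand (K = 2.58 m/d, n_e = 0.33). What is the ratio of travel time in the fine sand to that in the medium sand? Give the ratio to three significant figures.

4.51

Unit 1 (medium sand): v = 12.0×0.0015/0.34 = 0.05294 m/d, t = 285/0.05294 = 5383 d
Unit 2 (fine sand): v = 2.58×0.0015/0.33 = 0.01173 m/d, t = 285/0.01173 = 24300 d
t(fine sand) / t(medium sand) = 24300/5383 = 4.51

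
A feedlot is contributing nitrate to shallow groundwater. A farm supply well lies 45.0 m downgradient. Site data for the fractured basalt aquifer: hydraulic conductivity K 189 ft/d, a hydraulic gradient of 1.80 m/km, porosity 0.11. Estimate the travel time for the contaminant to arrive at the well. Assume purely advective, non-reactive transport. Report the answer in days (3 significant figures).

K = 189 ft/d × 0.3048 = 57.61 m/d
q = Ki = 57.61 × 0.0018 = 0.1037 m/d
Seepage velocity v = q / n = 0.1037 / 0.11 = 0.9427 m/d
t = L / v = 45.0 / 0.9427 = 47.74 d

47.7 days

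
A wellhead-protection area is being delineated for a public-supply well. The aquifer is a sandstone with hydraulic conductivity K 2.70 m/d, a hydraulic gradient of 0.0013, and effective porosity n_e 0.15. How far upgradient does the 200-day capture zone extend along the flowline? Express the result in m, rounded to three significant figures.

4.68 m

Darcy flux q = K·i = 2.70 × 0.0013 = 0.003510 m/d
v = Ki/n = 2.70·0.0013/0.15 = 0.02340 m/d
L = v × T = 0.02340 × 200 = 4.680 m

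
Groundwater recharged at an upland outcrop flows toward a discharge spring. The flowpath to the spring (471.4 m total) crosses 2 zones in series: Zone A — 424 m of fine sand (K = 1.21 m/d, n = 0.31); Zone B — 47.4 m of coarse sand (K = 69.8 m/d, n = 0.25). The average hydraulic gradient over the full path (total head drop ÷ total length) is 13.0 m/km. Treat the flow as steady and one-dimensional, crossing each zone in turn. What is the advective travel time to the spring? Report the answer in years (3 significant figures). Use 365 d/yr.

22.5 years

For zones in series the flux q is common to all zones; the equivalent conductivity is the harmonic (thickness-weighted) mean, K_eq = L_total / Σ(L_j/K_j).
Σ(L/K) = 424/1.21 + 47.4/69.8 = 350.4 + 0.6791 = 351.1 d
K_eq = L_total / Σ(L/K) = 471.4 / 351.1 = 1.343 m/d
q = K_eq · i = 1.343 × 0.013 = 0.01745 m/d (same in every zone)
Zone A: v = q/n = 0.01745/0.31 = 0.05631 m/d → t_A = 424/0.05631 = 7530 d
Zone B: v = q/n = 0.01745/0.25 = 0.06982 m/d → t_B = 47.4/0.06982 = 678.9 d
Total t = 7530 + 678.9 = 8209 d
   = 8209 / 365 = 22.5 yr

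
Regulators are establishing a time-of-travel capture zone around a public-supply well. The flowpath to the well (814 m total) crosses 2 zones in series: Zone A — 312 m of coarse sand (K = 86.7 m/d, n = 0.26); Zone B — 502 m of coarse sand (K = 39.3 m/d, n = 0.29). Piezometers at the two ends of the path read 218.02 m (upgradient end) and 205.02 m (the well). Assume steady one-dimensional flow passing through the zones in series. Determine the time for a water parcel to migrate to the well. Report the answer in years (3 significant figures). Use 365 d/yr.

Total head drop ΔH = 218.02 − 205.02 = 13.00 m
Steady 1-D flow in series ⇒ the Darcy flux q is identical in every zone and the zone head losses add (resistances L/K in series).
Σ(L/K) = 312/86.7 + 502/39.3 = 3.599 + 12.77 = 16.37 d
q = ΔH / Σ(L/K) = 13.00 / 16.37 = 0.7940 m/d (same in every zone)
Zone A: v = q/n = 0.7940/0.26 = 3.054 m/d → t_A = 312/3.054 = 102.2 d
Zone B: v = q/n = 0.7940/0.29 = 2.738 m/d → t_B = 502/2.738 = 183.3 d
Total t = 102.2 + 183.3 = 285.5 d
   = 285.5 / 365 = 0.782 yr

0.782 years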